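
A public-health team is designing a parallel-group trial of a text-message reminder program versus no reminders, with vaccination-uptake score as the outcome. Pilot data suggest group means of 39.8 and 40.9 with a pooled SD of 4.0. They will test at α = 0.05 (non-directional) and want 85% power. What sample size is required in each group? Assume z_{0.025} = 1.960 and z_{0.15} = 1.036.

Cohen's d = |M₁ − M₂| / SD_pooled = |39.8 − 40.9| / 4.0 = 1.1 / 4.0 = 0.275.
For two independent groups with equal n: n = 2·((z_{α/2} + z_β) / d)².
z_{α/2} + z_β = 1.960 + 1.036 = 2.996.
n = 2 × (2.996 / 0.275)² = 2 × 10.895² = 2 × 118.69 = 237.4.
Round up to the next whole participant.

n = 238 per group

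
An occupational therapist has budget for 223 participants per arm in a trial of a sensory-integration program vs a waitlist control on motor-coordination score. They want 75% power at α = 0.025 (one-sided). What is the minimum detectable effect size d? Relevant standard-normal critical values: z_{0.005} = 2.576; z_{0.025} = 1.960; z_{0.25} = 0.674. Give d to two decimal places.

d_min ≈ 0.25

For two independent groups of n = 223 each: d_min = (z_{α} + z_β)·√(2/n).
z-sum = 1.960 + 0.674 = 2.634.
d_min = 2.634 × √(2/223) = 2.634 × 0.0947 = 0.249.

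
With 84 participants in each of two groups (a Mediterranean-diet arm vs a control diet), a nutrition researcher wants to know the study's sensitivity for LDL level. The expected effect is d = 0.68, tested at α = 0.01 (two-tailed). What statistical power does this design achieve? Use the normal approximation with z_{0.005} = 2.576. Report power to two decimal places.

power ≈ 0.97

For two equal groups, power = Φ(d·√(n/2) − z_{α/2}).
d·√(n/2) = 0.68 × √(84/2) = 0.68 × 6.481 = 4.407.
z_β = 4.407 − 2.576 = 1.831.
Power = Φ(1.831) = 0.966.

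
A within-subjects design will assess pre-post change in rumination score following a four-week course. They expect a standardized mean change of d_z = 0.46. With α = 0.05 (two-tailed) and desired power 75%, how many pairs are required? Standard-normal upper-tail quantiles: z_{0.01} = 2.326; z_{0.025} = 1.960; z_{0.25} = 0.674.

For a paired (one-sample on differences) test: n = ((z_{α/2} + z_β) / d)².
z_{α/2} + z_β = 1.960 + 0.674 = 2.634.
n = (2.634 / 0.46)² = 5.726² = 32.79.
Round up.

n = 33 pairs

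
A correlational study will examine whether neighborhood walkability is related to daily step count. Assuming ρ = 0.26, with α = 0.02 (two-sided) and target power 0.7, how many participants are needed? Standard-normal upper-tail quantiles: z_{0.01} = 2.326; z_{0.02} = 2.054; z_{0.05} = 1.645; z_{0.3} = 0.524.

n = 118

Fisher's z: C = ½·ln((1+r)/(1−r)) = ½·ln(1.7027) = 0.2661.
n = ((z_{α/2} + z_β)/C)² + 3.
(2.326 + 0.524) / 0.2661 = 2.850 / 0.2661 = 10.710.
n = 10.710² + 3 = 114.71 + 3 = 117.7.
Round up.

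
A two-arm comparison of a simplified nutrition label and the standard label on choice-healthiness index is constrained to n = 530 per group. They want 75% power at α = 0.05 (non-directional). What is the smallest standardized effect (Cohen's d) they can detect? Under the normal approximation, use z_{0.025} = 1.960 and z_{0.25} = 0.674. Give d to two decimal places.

d_min ≈ 0.16

For two independent groups of n = 530 each: d_min = (z_{α/2} + z_β)·√(2/n).
z-sum = 1.960 + 0.674 = 2.634.
d_min = 2.634 × √(2/530) = 2.634 × 0.0614 = 0.162.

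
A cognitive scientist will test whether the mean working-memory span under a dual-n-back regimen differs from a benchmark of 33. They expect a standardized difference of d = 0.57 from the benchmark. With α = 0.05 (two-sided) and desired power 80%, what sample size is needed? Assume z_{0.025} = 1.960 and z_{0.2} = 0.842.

n = 25

For a one-sample test: n = ((z_{α/2} + z_β) / d)².
z_{α/2} + z_β = 1.960 + 0.842 = 2.802.
n = (2.802 / 0.57)² = 4.916² = 24.16.
Round up.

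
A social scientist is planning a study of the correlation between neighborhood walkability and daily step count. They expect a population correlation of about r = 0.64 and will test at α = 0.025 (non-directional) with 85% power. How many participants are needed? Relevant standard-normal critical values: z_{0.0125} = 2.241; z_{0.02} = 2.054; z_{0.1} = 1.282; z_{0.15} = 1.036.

n = 22

Fisher's z: C = ½·ln((1+r)/(1−r)) = ½·ln(4.5556) = 0.7582.
n = ((z_{α/2} + z_β)/C)² + 3.
(2.241 + 1.036) / 0.7582 = 3.277 / 0.7582 = 4.322.
n = 4.322² + 3 = 18.68 + 3 = 21.7.
Round up.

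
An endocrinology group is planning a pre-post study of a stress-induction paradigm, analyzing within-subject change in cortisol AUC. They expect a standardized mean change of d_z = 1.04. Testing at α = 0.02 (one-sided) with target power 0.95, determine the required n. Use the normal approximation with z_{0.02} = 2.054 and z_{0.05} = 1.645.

n = 13 pairs

For a paired (one-sample on differences) test: n = ((z_{α} + z_β) / d)².
z_{α} + z_β = 2.054 + 1.645 = 3.699.
n = (3.699 / 1.04)² = 3.557² = 12.65.
Round up.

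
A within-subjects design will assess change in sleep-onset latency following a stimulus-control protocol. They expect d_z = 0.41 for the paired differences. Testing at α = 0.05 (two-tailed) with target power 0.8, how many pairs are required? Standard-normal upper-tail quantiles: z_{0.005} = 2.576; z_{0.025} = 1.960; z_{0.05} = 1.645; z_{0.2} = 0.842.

For a paired (one-sample on differences) test: n = ((z_{α/2} + z_β) / d)².
z_{α/2} + z_β = 1.960 + 0.842 = 2.802.
n = (2.802 / 0.41)² = 6.834² = 46.71.
Round up.

n = 47 pairs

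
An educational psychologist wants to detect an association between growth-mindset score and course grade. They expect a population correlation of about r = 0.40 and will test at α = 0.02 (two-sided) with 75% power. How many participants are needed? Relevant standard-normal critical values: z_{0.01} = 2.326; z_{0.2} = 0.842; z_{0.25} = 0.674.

n = 54

Fisher's z: C = ½·ln((1+r)/(1−r)) = ½·ln(2.3333) = 0.4236.
n = ((z_{α/2} + z_β)/C)² + 3.
(2.326 + 0.674) / 0.4236 = 3.000 / 0.4236 = 7.082.
n = 7.082² + 3 = 50.16 + 3 = 53.2.
Round up.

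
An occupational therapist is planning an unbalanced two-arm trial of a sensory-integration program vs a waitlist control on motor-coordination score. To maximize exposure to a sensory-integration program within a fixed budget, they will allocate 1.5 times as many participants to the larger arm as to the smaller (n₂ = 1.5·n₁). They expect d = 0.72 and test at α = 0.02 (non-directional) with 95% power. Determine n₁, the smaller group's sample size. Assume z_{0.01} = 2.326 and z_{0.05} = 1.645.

With allocation ratio k = n₂/n₁ = 1.5, Var(x̄₁−x̄₂) = σ²(1/n₁ + 1/(k·n₁)) = σ²·(k+1)/(k·n₁).
So n₁ = (1 + 1/k)·((z_{α/2} + z_β)/d)² = 1.667 × (3.971/0.72)².
n₁ = 1.667 × 30.42 = 50.7.
Round up: n₁ = 51, giving n₂ = ⌈1.5 × 51⌉ = ⌈76.5⌉ = 77.

n₁ = 51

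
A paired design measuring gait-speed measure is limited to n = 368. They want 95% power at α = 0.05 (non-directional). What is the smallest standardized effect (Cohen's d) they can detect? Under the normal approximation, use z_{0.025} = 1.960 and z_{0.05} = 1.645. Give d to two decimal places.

For a single sample (or paired design) of n = 368: d_min = (z_{α/2} + z_β)/√n.
z-sum = 1.960 + 1.645 = 3.605.
d_min = 3.605 / √368 = 3.605 / 19.183 = 0.188.

d_min ≈ 0.19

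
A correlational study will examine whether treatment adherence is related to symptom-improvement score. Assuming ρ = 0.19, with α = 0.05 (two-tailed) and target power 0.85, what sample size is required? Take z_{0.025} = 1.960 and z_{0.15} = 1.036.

Fisher's z: C = ½·ln((1+r)/(1−r)) = ½·ln(1.4691) = 0.1923.
n = ((z_{α/2} + z_β)/C)² + 3.
(1.960 + 1.036) / 0.1923 = 2.996 / 0.1923 = 15.580.
n = 15.580² + 3 = 242.73 + 3 = 245.7.
Round up.

n = 246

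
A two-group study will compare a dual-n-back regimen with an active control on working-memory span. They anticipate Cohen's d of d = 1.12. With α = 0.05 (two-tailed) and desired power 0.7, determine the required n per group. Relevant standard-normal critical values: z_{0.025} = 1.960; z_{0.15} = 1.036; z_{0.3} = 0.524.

n = 10 per group

For two independent groups with equal n: n = 2·((z_{α/2} + z_β) / d)².
z_{α/2} + z_β = 1.960 + 0.524 = 2.484.
n = 2 × (2.484 / 1.12)² = 2 × 2.218² = 2 × 4.92 = 9.8.
Round up to the next whole participant.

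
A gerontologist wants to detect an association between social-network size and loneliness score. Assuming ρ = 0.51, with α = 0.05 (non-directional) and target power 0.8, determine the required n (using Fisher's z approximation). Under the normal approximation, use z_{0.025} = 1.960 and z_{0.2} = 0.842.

Fisher's z: C = ½·ln((1+r)/(1−r)) = ½·ln(3.0816) = 0.5627.
n = ((z_{α/2} + z_β)/C)² + 3.
(1.960 + 0.842) / 0.5627 = 2.802 / 0.5627 = 4.980.
n = 4.980² + 3 = 24.80 + 3 = 27.8.
Round up.

n = 28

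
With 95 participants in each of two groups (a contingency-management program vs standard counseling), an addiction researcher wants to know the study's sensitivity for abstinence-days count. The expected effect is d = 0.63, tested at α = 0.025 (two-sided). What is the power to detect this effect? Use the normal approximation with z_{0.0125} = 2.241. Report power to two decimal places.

power ≈ 0.98

For two equal groups, power = Φ(d·√(n/2) − z_{α/2}).
d·√(n/2) = 0.63 × √(95/2) = 0.63 × 6.892 = 4.342.
z_β = 4.342 − 2.241 = 2.101.
Power = Φ(2.101) = 0.982.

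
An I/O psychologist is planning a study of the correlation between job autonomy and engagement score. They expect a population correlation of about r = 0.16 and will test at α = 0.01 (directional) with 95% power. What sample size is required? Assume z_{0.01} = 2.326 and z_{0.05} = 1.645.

n = 609

Fisher's z: C = ½·ln((1+r)/(1−r)) = ½·ln(1.3810) = 0.1614.
n = ((z_{α} + z_β)/C)² + 3.
(2.326 + 1.645) / 0.1614 = 3.971 / 0.1614 = 24.603.
n = 24.603² + 3 = 605.33 + 3 = 608.3.
Round up.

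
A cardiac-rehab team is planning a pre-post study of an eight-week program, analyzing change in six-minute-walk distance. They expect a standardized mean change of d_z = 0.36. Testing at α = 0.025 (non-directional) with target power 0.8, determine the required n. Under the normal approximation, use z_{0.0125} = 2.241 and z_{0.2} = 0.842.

For a paired (one-sample on differences) test: n = ((z_{α/2} + z_β) / d)².
z_{α/2} + z_β = 2.241 + 0.842 = 3.083.
n = (3.083 / 0.36)² = 8.564² = 73.34.
Round up.

n = 74 pairs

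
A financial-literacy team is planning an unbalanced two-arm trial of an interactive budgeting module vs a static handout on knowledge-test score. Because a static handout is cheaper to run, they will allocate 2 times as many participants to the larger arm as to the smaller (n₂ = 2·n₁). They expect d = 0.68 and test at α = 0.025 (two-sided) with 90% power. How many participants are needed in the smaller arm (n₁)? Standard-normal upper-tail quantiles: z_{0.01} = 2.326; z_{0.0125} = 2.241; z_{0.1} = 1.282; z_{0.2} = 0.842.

n₁ = 41

With allocation ratio k = n₂/n₁ = 2, Var(x̄₁−x̄₂) = σ²(1/n₁ + 1/(k·n₁)) = σ²·(k+1)/(k·n₁).
So n₁ = (1 + 1/k)·((z_{α/2} + z_β)/d)² = 1.500 × (3.523/0.68)².
n₁ = 1.500 × 26.84 = 40.3.
Round up: n₁ = 41, giving n₂ = 2 × 41 = 82.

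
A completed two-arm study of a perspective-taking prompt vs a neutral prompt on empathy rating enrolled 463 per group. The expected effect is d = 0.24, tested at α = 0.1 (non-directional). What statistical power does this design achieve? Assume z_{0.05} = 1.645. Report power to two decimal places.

For two equal groups, power = Φ(d·√(n/2) − z_{α/2}).
d·√(n/2) = 0.24 × √(463/2) = 0.24 × 15.215 = 3.652.
z_β = 3.652 − 1.645 = 2.007.
Power = Φ(2.007) = 0.978.

power ≈ 0.98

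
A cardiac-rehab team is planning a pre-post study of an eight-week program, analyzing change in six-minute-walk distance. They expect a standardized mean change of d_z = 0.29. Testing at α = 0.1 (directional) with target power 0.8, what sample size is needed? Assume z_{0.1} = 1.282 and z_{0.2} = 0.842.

n = 54 pairs

For a paired (one-sample on differences) test: n = ((z_{α} + z_β) / d)².
z_{α} + z_β = 1.282 + 0.842 = 2.124.
n = (2.124 / 0.29)² = 7.324² = 53.64.
Round up.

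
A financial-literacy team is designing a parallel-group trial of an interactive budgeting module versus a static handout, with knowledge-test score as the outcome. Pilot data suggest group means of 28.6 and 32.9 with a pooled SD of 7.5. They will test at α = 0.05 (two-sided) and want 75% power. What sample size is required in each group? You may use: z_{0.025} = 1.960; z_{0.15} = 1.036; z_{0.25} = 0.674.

n = 43 per group

Cohen's d = |M₁ − M₂| / SD_pooled = |28.6 − 32.9| / 7.5 = 4.3 / 7.5 = 0.573.
For two independent groups with equal n: n = 2·((z_{α/2} + z_β) / d)².
z_{α/2} + z_β = 1.960 + 0.674 = 2.634.
n = 2 × (2.634 / 0.573)² = 2 × 4.597² = 2 × 21.13 = 42.3.
Round up to the next whole participant.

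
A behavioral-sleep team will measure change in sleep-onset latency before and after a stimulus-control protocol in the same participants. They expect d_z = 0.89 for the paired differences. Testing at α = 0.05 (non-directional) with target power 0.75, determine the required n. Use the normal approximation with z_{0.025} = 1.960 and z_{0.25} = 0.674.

n = 9 pairs

For a paired (one-sample on differences) test: n = ((z_{α/2} + z_β) / d)².
z_{α/2} + z_β = 1.960 + 0.674 = 2.634.
n = (2.634 / 0.89)² = 2.960² = 8.76.
Round up.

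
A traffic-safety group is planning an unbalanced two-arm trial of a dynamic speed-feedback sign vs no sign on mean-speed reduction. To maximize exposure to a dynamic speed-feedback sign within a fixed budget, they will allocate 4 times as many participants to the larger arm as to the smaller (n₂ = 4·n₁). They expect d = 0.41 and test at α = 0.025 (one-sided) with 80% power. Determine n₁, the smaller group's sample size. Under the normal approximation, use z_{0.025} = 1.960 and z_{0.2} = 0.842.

With allocation ratio k = n₂/n₁ = 4, Var(x̄₁−x̄₂) = σ²(1/n₁ + 1/(k·n₁)) = σ²·(k+1)/(k·n₁).
So n₁ = (1 + 1/k)·((z_{α} + z_β)/d)² = 1.250 × (2.802/0.41)².
n₁ = 1.250 × 46.71 = 58.4.
Round up: n₁ = 59, giving n₂ = 4 × 59 = 236.

n₁ = 59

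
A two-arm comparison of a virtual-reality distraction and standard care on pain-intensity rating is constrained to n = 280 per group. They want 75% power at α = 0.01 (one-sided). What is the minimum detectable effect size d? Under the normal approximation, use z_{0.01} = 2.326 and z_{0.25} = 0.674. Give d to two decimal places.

For two independent groups of n = 280 each: d_min = (z_{α} + z_β)·√(2/n).
z-sum = 2.326 + 0.674 = 3.000.
d_min = 3.000 × √(2/280) = 3.000 × 0.0845 = 0.254.

d_min ≈ 0.25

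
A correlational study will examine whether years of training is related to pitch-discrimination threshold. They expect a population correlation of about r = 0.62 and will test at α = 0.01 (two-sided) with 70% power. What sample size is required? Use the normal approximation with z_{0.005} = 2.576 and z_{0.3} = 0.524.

Fisher's z: C = ½·ln((1+r)/(1−r)) = ½·ln(4.2632) = 0.7250.
n = ((z_{α/2} + z_β)/C)² + 3.
(2.576 + 0.524) / 0.7250 = 3.100 / 0.7250 = 4.276.
n = 4.276² + 3 = 18.28 + 3 = 21.3.
Round up.

n = 22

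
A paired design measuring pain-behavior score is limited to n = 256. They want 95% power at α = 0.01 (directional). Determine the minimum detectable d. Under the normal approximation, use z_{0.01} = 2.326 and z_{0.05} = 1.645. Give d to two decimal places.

d_min ≈ 0.25

For a single sample (or paired design) of n = 256: d_min = (z_{α} + z_β)/√n.
z-sum = 2.326 + 1.645 = 3.971.
d_min = 3.971 / √256 = 3.971 / 16.000 = 0.248.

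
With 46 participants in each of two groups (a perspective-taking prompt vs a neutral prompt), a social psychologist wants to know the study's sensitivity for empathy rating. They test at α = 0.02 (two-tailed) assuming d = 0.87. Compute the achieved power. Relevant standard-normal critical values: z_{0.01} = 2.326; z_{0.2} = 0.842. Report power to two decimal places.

power ≈ 0.97

For two equal groups, power = Φ(d·√(n/2) − z_{α/2}).
d·√(n/2) = 0.87 × √(46/2) = 0.87 × 4.796 = 4.172.
z_β = 4.172 − 2.326 = 1.846.
Power = Φ(1.846) = 0.968.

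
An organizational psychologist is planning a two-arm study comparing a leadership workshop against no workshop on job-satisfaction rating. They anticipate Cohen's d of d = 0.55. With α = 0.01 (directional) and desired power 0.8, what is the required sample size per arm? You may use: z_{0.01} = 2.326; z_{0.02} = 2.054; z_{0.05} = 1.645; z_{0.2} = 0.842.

n = 67 per group

For two independent groups with equal n: n = 2·((z_{α} + z_β) / d)².
z_{α} + z_β = 2.326 + 0.842 = 3.168.
n = 2 × (3.168 / 0.55)² = 2 × 5.760² = 2 × 33.18 = 66.4.
Round up to the next whole participant.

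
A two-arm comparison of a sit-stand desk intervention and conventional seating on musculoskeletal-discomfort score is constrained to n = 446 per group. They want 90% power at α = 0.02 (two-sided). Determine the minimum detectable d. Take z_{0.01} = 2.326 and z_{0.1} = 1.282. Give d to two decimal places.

d_min ≈ 0.24

For two independent groups of n = 446 each: d_min = (z_{α/2} + z_β)·√(2/n).
z-sum = 2.326 + 1.282 = 3.608.
d_min = 3.608 × √(2/446) = 3.608 × 0.0670 = 0.242.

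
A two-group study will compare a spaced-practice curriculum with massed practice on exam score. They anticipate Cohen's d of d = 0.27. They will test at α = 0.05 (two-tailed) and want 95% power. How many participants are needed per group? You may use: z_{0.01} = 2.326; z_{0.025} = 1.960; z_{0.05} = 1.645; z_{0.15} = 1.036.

For two independent groups with equal n: n = 2·((z_{α/2} + z_β) / d)².
z_{α/2} + z_β = 1.960 + 1.645 = 3.605.
n = 2 × (3.605 / 0.27)² = 2 × 13.352² = 2 × 178.27 = 356.5.
Round up to the next whole participant.

n = 357 per group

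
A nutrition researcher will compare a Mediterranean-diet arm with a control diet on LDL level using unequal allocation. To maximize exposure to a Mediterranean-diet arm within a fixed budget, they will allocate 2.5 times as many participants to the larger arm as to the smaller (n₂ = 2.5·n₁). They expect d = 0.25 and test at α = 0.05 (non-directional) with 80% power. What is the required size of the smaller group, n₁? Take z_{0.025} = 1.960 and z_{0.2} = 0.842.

With allocation ratio k = n₂/n₁ = 2.5, Var(x̄₁−x̄₂) = σ²(1/n₁ + 1/(k·n₁)) = σ²·(k+1)/(k·n₁).
So n₁ = (1 + 1/k)·((z_{α/2} + z_β)/d)² = 1.400 × (2.802/0.25)².
n₁ = 1.400 × 125.62 = 175.9.
Round up: n₁ = 176, giving n₂ = 2.5 × 176 = 440.

n₁ = 176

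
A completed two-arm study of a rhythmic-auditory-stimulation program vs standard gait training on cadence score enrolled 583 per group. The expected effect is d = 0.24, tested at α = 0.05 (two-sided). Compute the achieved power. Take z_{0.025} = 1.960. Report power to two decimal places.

For two equal groups, power = Φ(d·√(n/2) − z_{α/2}).
d·√(n/2) = 0.24 × √(583/2) = 0.24 × 17.073 = 4.098.
z_β = 4.098 − 1.960 = 2.138.
Power = Φ(2.138) = 0.984.

power ≈ 0.98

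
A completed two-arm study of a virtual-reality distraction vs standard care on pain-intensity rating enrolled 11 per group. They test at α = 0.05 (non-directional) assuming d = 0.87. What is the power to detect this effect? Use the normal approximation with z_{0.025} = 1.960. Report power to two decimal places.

For two equal groups, power = Φ(d·√(n/2) − z_{α/2}).
d·√(n/2) = 0.87 × √(11/2) = 0.87 × 2.345 = 2.040.
z_β = 2.040 − 1.960 = 0.080.
Power = Φ(0.080) = 0.532.

power ≈ 0.53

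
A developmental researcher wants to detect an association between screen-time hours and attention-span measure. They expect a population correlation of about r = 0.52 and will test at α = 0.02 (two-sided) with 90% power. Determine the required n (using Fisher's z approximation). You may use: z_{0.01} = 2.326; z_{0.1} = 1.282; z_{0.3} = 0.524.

Fisher's z: C = ½·ln((1+r)/(1−r)) = ½·ln(3.1667) = 0.5763.
n = ((z_{α/2} + z_β)/C)² + 3.
(2.326 + 1.282) / 0.5763 = 3.608 / 0.5763 = 6.261.
n = 6.261² + 3 = 39.20 + 3 = 42.2.
Round up.

n = 43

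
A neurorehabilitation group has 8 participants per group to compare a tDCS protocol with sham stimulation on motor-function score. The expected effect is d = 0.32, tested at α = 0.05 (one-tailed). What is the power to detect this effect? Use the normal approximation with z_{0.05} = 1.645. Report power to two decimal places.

power ≈ 0.16

For two equal groups, power = Φ(d·√(n/2) − z_{α}).
d·√(n/2) = 0.32 × √(8/2) = 0.32 × 2.000 = 0.640.
z_β = 0.640 − 1.645 = -1.005.
Power = Φ(-1.005) = 0.157.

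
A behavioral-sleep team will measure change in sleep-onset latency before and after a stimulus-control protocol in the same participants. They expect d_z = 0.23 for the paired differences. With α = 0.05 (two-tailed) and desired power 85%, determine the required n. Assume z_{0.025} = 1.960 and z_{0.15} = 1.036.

For a paired (one-sample on differences) test: n = ((z_{α/2} + z_β) / d)².
z_{α/2} + z_β = 1.960 + 1.036 = 2.996.
n = (2.996 / 0.23)² = 13.026² = 169.68.
Round up.

n = 170 pairs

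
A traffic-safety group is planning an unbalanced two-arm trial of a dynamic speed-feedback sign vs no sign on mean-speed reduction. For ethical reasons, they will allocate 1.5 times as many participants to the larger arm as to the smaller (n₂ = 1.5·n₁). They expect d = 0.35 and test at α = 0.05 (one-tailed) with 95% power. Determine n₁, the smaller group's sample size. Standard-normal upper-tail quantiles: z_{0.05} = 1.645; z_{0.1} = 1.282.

With allocation ratio k = n₂/n₁ = 1.5, Var(x̄₁−x̄₂) = σ²(1/n₁ + 1/(k·n₁)) = σ²·(k+1)/(k·n₁).
So n₁ = (1 + 1/k)·((z_{α} + z_β)/d)² = 1.667 × (3.290/0.35)².
n₁ = 1.667 × 88.36 = 147.3.
Round up: n₁ = 148, giving n₂ = 1.5 × 148 = 222.

n₁ = 148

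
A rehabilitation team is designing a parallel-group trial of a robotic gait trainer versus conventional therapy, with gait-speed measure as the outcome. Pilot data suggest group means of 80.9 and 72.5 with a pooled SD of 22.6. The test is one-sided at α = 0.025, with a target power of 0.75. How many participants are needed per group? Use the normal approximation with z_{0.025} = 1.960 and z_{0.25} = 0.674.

Cohen's d = |M₁ − M₂| / SD_pooled = |80.9 − 72.5| / 22.6 = 8.4 / 22.6 = 0.372.
For two independent groups with equal n: n = 2·((z_{α} + z_β) / d)².
z_{α} + z_β = 1.960 + 0.674 = 2.634.
n = 2 × (2.634 / 0.372)² = 2 × 7.081² = 2 × 50.14 = 100.3.
Round up to the next whole participant.

n = 101 per group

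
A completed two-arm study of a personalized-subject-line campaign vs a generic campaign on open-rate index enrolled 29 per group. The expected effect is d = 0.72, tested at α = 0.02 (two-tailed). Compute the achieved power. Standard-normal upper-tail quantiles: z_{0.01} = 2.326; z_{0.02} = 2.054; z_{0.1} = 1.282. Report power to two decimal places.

power ≈ 0.66

For two equal groups, power = Φ(d·√(n/2) − z_{α/2}).
d·√(n/2) = 0.72 × √(29/2) = 0.72 × 3.808 = 2.742.
z_β = 2.742 − 2.326 = 0.416.
Power = Φ(0.416) = 0.661.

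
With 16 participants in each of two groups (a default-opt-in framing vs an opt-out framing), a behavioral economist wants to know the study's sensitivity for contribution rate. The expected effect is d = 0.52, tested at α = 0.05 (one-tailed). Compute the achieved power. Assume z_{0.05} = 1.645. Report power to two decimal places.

For two equal groups, power = Φ(d·√(n/2) − z_{α}).
d·√(n/2) = 0.52 × √(16/2) = 0.52 × 2.828 = 1.471.
z_β = 1.471 − 1.645 = -0.174.
Power = Φ(-0.174) = 0.431.

power ≈ 0.43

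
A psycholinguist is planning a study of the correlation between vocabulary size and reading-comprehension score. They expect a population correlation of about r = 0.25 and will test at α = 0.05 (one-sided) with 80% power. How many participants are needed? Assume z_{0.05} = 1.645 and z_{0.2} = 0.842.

Fisher's z: C = ½·ln((1+r)/(1−r)) = ½·ln(1.6667) = 0.2554.
n = ((z_{α} + z_β)/C)² + 3.
(1.645 + 0.842) / 0.2554 = 2.487 / 0.2554 = 9.738.
n = 9.738² + 3 = 94.82 + 3 = 97.8.
Round up.

n = 98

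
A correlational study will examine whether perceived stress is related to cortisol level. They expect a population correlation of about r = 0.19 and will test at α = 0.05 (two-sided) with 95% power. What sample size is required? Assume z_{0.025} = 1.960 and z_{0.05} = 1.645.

n = 355

Fisher's z: C = ½·ln((1+r)/(1−r)) = ½·ln(1.4691) = 0.1923.
n = ((z_{α/2} + z_β)/C)² + 3.
(1.960 + 1.645) / 0.1923 = 3.605 / 0.1923 = 18.747.
n = 18.747² + 3 = 351.44 + 3 = 354.4.
Round up.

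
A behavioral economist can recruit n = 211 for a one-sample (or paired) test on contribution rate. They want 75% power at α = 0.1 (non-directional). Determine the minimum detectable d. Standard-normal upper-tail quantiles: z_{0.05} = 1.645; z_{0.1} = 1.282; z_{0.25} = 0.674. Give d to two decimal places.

d_min ≈ 0.16

For a single sample (or paired design) of n = 211: d_min = (z_{α/2} + z_β)/√n.
z-sum = 1.645 + 0.674 = 2.319.
d_min = 2.319 / √211 = 2.319 / 14.526 = 0.160.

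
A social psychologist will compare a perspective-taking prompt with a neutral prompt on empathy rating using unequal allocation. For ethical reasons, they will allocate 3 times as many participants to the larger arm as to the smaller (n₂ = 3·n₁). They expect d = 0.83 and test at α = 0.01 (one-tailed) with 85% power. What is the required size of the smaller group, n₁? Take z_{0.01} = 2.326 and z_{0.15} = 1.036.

n₁ = 22

With allocation ratio k = n₂/n₁ = 3, Var(x̄₁−x̄₂) = σ²(1/n₁ + 1/(k·n₁)) = σ²·(k+1)/(k·n₁).
So n₁ = (1 + 1/k)·((z_{α} + z_β)/d)² = 1.333 × (3.362/0.83)².
n₁ = 1.333 × 16.41 = 21.9.
Round up: n₁ = 22, giving n₂ = 3 × 22 = 66.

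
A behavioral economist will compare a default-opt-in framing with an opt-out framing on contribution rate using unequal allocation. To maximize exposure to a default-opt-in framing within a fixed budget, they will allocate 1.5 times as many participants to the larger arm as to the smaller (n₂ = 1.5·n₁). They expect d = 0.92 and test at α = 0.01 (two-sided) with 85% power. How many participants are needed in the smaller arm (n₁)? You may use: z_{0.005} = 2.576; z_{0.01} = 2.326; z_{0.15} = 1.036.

n₁ = 26

With allocation ratio k = n₂/n₁ = 1.5, Var(x̄₁−x̄₂) = σ²(1/n₁ + 1/(k·n₁)) = σ²·(k+1)/(k·n₁).
So n₁ = (1 + 1/k)·((z_{α/2} + z_β)/d)² = 1.667 × (3.612/0.92)².
n₁ = 1.667 × 15.41 = 25.7.
Round up: n₁ = 26, giving n₂ = 1.5 × 26 = 39.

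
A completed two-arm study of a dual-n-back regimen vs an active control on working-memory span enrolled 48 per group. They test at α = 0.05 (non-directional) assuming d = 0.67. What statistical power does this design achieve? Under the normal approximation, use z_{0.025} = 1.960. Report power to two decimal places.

power ≈ 0.91

For two equal groups, power = Φ(d·√(n/2) − z_{α/2}).
d·√(n/2) = 0.67 × √(48/2) = 0.67 × 4.899 = 3.282.
z_β = 3.282 − 1.960 = 1.322.
Power = Φ(1.322) = 0.907.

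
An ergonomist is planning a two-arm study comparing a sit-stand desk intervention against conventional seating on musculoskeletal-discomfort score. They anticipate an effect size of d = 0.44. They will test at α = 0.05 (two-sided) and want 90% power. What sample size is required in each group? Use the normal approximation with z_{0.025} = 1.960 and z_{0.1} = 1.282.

n = 109 per group

For two independent groups with equal n: n = 2·((z_{α/2} + z_β) / d)².
z_{α/2} + z_β = 1.960 + 1.282 = 3.242.
n = 2 × (3.242 / 0.44)² = 2 × 7.368² = 2 × 54.29 = 108.6.
Round up to the next whole participant.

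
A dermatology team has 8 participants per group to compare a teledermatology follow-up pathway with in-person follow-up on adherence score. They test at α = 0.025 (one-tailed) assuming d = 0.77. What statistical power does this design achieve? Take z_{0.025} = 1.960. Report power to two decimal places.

For two equal groups, power = Φ(d·√(n/2) − z_{α}).
d·√(n/2) = 0.77 × √(8/2) = 0.77 × 2.000 = 1.540.
z_β = 1.540 − 1.960 = -0.420.
Power = Φ(-0.420) = 0.337.

power ≈ 0.34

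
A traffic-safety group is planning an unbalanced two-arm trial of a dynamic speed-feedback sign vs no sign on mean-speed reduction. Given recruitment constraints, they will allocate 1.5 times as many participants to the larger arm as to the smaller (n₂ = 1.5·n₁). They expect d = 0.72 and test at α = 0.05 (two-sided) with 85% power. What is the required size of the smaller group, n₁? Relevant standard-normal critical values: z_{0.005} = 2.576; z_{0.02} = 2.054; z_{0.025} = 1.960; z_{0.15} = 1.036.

n₁ = 29

With allocation ratio k = n₂/n₁ = 1.5, Var(x̄₁−x̄₂) = σ²(1/n₁ + 1/(k·n₁)) = σ²·(k+1)/(k·n₁).
So n₁ = (1 + 1/k)·((z_{α/2} + z_β)/d)² = 1.667 × (2.996/0.72)².
n₁ = 1.667 × 17.31 = 28.9.
Round up: n₁ = 29, giving n₂ = ⌈1.5 × 29⌉ = ⌈43.5⌉ = 44.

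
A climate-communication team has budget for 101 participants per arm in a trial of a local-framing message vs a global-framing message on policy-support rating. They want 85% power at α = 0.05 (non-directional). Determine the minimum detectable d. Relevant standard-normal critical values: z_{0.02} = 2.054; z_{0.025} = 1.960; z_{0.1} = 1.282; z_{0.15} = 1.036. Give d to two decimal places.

d_min ≈ 0.42

For two independent groups of n = 101 each: d_min = (z_{α/2} + z_β)·√(2/n).
z-sum = 1.960 + 1.036 = 2.996.
d_min = 2.996 × √(2/101) = 2.996 × 0.1407 = 0.422.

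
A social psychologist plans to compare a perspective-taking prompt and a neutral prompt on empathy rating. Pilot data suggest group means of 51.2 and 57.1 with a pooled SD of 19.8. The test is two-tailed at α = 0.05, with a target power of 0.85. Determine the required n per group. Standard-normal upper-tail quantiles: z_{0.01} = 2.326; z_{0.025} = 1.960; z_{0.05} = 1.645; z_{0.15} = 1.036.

n = 203 per group

Cohen's d = |M₁ − M₂| / SD_pooled = |51.2 − 57.1| / 19.8 = 5.9 / 19.8 = 0.298.
For two independent groups with equal n: n = 2·((z_{α/2} + z_β) / d)².
z_{α/2} + z_β = 1.960 + 1.036 = 2.996.
n = 2 × (2.996 / 0.298)² = 2 × 10.054² = 2 × 101.08 = 202.2.
Round up to the next whole participant.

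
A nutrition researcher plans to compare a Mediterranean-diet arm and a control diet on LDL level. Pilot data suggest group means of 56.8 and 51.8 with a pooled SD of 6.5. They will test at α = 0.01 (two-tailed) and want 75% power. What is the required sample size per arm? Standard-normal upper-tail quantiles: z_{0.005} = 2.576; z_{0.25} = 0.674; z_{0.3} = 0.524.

Cohen's d = |M₁ − M₂| / SD_pooled = |56.8 − 51.8| / 6.5 = 5.0 / 6.5 = 0.769.
For two independent groups with equal n: n = 2·((z_{α/2} + z_β) / d)².
z_{α/2} + z_β = 2.576 + 0.674 = 3.250.
n = 2 × (3.250 / 0.769)² = 2 × 4.226² = 2 × 17.86 = 35.7.
Round up to the next whole participant.

n = 36 per group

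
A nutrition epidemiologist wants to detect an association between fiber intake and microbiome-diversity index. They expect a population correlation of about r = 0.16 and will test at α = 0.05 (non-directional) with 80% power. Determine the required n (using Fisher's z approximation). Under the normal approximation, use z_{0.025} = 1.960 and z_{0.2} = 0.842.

n = 305

Fisher's z: C = ½·ln((1+r)/(1−r)) = ½·ln(1.3810) = 0.1614.
n = ((z_{α/2} + z_β)/C)² + 3.
(1.960 + 0.842) / 0.1614 = 2.802 / 0.1614 = 17.361.
n = 17.361² + 3 = 301.39 + 3 = 304.4.
Round up.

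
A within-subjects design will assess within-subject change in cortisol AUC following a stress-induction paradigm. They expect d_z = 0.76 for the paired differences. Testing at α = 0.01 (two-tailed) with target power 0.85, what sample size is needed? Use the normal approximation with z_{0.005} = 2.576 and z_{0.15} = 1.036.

For a paired (one-sample on differences) test: n = ((z_{α/2} + z_β) / d)².
z_{α/2} + z_β = 2.576 + 1.036 = 3.612.
n = (3.612 / 0.76)² = 4.753² = 22.59.
Round up.

n = 23 pairs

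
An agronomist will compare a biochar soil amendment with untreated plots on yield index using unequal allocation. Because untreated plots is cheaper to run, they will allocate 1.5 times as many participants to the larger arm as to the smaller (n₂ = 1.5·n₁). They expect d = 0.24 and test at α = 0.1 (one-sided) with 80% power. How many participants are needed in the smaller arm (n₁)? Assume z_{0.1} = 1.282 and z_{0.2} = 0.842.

With allocation ratio k = n₂/n₁ = 1.5, Var(x̄₁−x̄₂) = σ²(1/n₁ + 1/(k·n₁)) = σ²·(k+1)/(k·n₁).
So n₁ = (1 + 1/k)·((z_{α} + z_β)/d)² = 1.667 × (2.124/0.24)².
n₁ = 1.667 × 78.32 = 130.5.
Round up: n₁ = 131, giving n₂ = ⌈1.5 × 131⌉ = ⌈196.5⌉ = 197.

n₁ = 131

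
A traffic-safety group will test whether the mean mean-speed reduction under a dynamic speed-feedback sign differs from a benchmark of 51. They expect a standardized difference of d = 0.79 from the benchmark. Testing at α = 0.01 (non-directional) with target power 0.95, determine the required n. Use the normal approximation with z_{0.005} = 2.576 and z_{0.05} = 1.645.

For a one-sample test: n = ((z_{α/2} + z_β) / d)².
z_{α/2} + z_β = 2.576 + 1.645 = 4.221.
n = (4.221 / 0.79)² = 5.343² = 28.55.
Round up.

n = 29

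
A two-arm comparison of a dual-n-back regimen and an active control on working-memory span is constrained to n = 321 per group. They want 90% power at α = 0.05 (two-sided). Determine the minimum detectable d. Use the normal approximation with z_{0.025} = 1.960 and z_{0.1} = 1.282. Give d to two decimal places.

d_min ≈ 0.26

For two independent groups of n = 321 each: d_min = (z_{α/2} + z_β)·√(2/n).
z-sum = 1.960 + 1.282 = 3.242.
d_min = 3.242 × √(2/321) = 3.242 × 0.0789 = 0.256.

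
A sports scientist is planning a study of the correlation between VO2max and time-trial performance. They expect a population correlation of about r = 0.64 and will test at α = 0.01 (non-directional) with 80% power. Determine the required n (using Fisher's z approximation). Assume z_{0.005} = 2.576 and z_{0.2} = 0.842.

n = 24

Fisher's z: C = ½·ln((1+r)/(1−r)) = ½·ln(4.5556) = 0.7582.
n = ((z_{α/2} + z_β)/C)² + 3.
(2.576 + 0.842) / 0.7582 = 3.418 / 0.7582 = 4.508.
n = 4.508² + 3 = 20.32 + 3 = 23.3.
Round up.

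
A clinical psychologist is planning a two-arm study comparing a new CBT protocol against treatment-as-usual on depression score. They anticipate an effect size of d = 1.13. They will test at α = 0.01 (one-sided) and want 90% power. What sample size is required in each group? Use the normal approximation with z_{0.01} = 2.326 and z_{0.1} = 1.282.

n = 21 per group

For two independent groups with equal n: n = 2·((z_{α} + z_β) / d)².
z_{α} + z_β = 2.326 + 1.282 = 3.608.
n = 2 × (3.608 / 1.13)² = 2 × 3.193² = 2 × 10.19 = 20.4.
Round up to the next whole participant.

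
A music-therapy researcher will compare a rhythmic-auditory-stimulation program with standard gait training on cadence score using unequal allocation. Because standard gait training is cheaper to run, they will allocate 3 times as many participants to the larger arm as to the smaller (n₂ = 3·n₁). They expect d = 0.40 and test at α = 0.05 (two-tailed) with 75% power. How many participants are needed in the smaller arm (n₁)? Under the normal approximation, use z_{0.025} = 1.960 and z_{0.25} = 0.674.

n₁ = 58

With allocation ratio k = n₂/n₁ = 3, Var(x̄₁−x̄₂) = σ²(1/n₁ + 1/(k·n₁)) = σ²·(k+1)/(k·n₁).
So n₁ = (1 + 1/k)·((z_{α/2} + z_β)/d)² = 1.333 × (2.634/0.40)².
n₁ = 1.333 × 43.36 = 57.8.
Round up: n₁ = 58, giving n₂ = 3 × 58 = 174.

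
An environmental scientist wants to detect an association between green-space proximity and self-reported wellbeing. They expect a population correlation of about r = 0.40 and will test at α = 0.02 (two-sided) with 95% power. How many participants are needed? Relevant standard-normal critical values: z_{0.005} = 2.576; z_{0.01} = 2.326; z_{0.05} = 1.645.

n = 91

Fisher's z: C = ½·ln((1+r)/(1−r)) = ½·ln(2.3333) = 0.4236.
n = ((z_{α/2} + z_β)/C)² + 3.
(2.326 + 1.645) / 0.4236 = 3.971 / 0.4236 = 9.374.
n = 9.374² + 3 = 87.88 + 3 = 90.9.
Round up.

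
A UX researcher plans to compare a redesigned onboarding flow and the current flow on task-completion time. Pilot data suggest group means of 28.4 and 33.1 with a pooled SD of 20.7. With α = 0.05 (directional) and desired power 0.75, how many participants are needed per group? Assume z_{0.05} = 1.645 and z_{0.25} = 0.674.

Cohen's d = |M₁ − M₂| / SD_pooled = |28.4 − 33.1| / 20.7 = 4.7 / 20.7 = 0.227.
For two independent groups with equal n: n = 2·((z_{α} + z_β) / d)².
z_{α} + z_β = 1.645 + 0.674 = 2.319.
n = 2 × (2.319 / 0.227)² = 2 × 10.216² = 2 × 104.36 = 208.7.
Round up to the next whole participant.

n = 209 per group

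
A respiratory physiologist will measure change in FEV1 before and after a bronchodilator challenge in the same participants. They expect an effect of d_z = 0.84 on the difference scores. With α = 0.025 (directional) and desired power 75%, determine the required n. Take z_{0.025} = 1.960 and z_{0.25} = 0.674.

n = 10 pairs

For a paired (one-sample on differences) test: n = ((z_{α} + z_β) / d)².
z_{α} + z_β = 1.960 + 0.674 = 2.634.
n = (2.634 / 0.84)² = 3.136² = 9.83.
Round up.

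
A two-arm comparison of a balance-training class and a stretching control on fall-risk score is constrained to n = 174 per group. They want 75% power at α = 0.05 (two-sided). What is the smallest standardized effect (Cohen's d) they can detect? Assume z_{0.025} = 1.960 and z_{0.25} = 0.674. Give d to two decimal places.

For two independent groups of n = 174 each: d_min = (z_{α/2} + z_β)·√(2/n).
z-sum = 1.960 + 0.674 = 2.634.
d_min = 2.634 × √(2/174) = 2.634 × 0.1072 = 0.282.

d_min ≈ 0.28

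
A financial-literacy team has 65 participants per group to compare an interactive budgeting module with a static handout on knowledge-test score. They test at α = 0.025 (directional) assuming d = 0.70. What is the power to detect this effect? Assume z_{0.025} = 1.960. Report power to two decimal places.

For two equal groups, power = Φ(d·√(n/2) − z_{α}).
d·√(n/2) = 0.70 × √(65/2) = 0.70 × 5.701 = 3.991.
z_β = 3.991 − 1.960 = 2.031.
Power = Φ(2.031) = 0.979.

power ≈ 0.98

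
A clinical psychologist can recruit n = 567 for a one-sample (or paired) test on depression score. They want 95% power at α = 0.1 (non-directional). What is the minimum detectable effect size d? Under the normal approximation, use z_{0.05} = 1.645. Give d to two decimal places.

For a single sample (or paired design) of n = 567: d_min = (z_{α/2} + z_β)/√n.
z-sum = 1.645 + 1.645 = 3.290.
d_min = 3.290 / √567 = 3.290 / 23.812 = 0.138.

d_min ≈ 0.14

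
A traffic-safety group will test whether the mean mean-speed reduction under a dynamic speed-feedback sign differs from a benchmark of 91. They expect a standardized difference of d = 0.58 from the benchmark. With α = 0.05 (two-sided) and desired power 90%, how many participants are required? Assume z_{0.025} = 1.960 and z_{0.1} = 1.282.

n = 32

For a one-sample test: n = ((z_{α/2} + z_β) / d)².
z_{α/2} + z_β = 1.960 + 1.282 = 3.242.
n = (3.242 / 0.58)² = 5.590² = 31.24.
Round up.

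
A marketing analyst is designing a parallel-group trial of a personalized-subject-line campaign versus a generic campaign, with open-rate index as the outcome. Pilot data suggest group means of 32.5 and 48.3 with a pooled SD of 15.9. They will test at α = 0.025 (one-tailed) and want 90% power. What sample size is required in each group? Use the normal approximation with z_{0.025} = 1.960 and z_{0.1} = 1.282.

n = 22 per group

Cohen's d = |M₁ − M₂| / SD_pooled = |32.5 − 48.3| / 15.9 = 15.8 / 15.9 = 0.994.
For two independent groups with equal n: n = 2·((z_{α} + z_β) / d)².
z_{α} + z_β = 1.960 + 1.282 = 3.242.
n = 2 × (3.242 / 0.994)² = 2 × 3.262² = 2 × 10.64 = 21.3.
Round up to the next whole participant.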